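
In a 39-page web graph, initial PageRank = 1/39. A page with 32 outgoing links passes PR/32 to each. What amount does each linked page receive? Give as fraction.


Initial PR = 1/39 = 1/39
Outlinks = 32
Contribution per link = PR / outlinks
= 1/39 / 32
= 1/1248

1/1248


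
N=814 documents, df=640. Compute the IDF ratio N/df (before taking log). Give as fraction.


IDF ratio = N / df
= 814 / 640
= 407/320

407/320


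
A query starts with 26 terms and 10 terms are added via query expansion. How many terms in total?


Original terms: 26
Expansion terms: 10
Total = 26 + 10 = 36

36


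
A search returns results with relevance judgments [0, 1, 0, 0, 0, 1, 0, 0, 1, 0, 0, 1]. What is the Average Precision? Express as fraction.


Computing P@k for each relevant position:
Position 1: not relevant
Position 2: relevant, P@2 = 1/2 = 1/2
Position 3: not relevant
Position 4: not relevant
Position 5: not relevant
Position 6: relevant, P@6 = 2/6 = 1/3
Position 7: not relevant
Position 8: not relevant
Position 9: relevant, P@9 = 3/9 = 1/3
Position 10: not relevant
Position 11: not relevant
Position 12: relevant, P@12 = 4/12 = 1/3
Sum of P@k = 1/2 + 1/3 + 1/3 + 1/3 = 3/2
AP = 3/2 / 4 = 3/8

3/8


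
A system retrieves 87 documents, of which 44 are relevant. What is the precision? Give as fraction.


Precision = relevant_retrieved / total_retrieved
= 44 / 87
= 44 / (44 + 43)
= 44/87

44/87


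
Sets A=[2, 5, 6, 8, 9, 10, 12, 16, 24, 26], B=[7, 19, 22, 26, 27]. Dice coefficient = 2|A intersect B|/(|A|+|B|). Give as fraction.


A intersect B = [26]
|A intersect B| = 1
|A| = 10, |B| = 5
Dice = 2*1 / (10+5)
= 2 / 15 = 2/15

2/15


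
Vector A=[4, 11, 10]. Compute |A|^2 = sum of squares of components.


|A|^2 = sum of squared components
A[0]^2 = 4^2 = 16
A[1]^2 = 11^2 = 121
A[2]^2 = 10^2 = 100
Sum = 16 + 121 + 100 = 237

237


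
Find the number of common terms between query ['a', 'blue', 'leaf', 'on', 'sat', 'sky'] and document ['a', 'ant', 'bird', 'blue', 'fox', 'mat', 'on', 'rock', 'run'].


Query terms: ['a', 'blue', 'leaf', 'on', 'sat', 'sky']
Document terms: ['a', 'ant', 'bird', 'blue', 'fox', 'mat', 'on', 'rock', 'run']
Common terms: ['a', 'blue', 'on']
Overlap count = 3

3


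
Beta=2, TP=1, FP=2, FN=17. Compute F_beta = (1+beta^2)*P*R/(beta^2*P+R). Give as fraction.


P = TP/(TP+FP) = 1/3 = 1/3
R = TP/(TP+FN) = 1/18 = 1/18
beta^2 = 2^2 = 4
(1 + beta^2) = 5
Numerator = (1+beta^2)*P*R = 5/54
Denominator = beta^2*P + R = 4/3 + 1/18 = 25/18
F_beta = 1/15

1/15


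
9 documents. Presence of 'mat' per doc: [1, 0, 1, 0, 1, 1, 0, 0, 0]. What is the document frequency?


Checking each document for 'mat':
Doc 1: present
Doc 2: absent
Doc 3: present
Doc 4: absent
Doc 5: present
Doc 6: present
Doc 7: absent
Doc 8: absent
Doc 9: absent
df = sum of presences = 1 + 0 + 1 + 0 + 1 + 1 + 0 + 0 + 0 = 4

4


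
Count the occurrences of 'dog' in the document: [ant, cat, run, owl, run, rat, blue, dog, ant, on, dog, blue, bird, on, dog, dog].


Document has 16 words
Scanning for 'dog':
Found at positions: [7, 10, 14, 15]
Count = 4

4


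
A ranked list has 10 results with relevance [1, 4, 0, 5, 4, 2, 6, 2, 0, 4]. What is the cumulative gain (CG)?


Cumulative Gain = sum of relevance scores
Position 1: rel=1, running sum=1
Position 2: rel=4, running sum=5
Position 3: rel=0, running sum=5
Position 4: rel=5, running sum=10
Position 5: rel=4, running sum=14
Position 6: rel=2, running sum=16
Position 7: rel=6, running sum=22
Position 8: rel=2, running sum=24
Position 9: rel=0, running sum=24
Position 10: rel=4, running sum=28
CG = 28

28


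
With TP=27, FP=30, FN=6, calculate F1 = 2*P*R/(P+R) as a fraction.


F1 = 2 * P * R / (P + R)
P = TP/(TP+FP) = 27/57 = 9/19
R = TP/(TP+FN) = 27/33 = 9/11
2 * P * R = 2 * 9/19 * 9/11 = 162/209
P + R = 9/19 + 9/11 = 270/209
F1 = 162/209 / 270/209 = 3/5

3/5


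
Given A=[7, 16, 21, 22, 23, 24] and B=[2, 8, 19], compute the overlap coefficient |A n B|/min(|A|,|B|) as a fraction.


A intersect B = []
|A intersect B| = 0
min(|A|, |B|) = min(6, 3) = 3
Overlap = 0 / 3 = 0

0


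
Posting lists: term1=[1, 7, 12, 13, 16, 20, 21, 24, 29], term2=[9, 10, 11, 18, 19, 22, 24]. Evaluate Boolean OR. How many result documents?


Boolean OR: find union of posting lists
term1 docs: [1, 7, 12, 13, 16, 20, 21, 24, 29]
term2 docs: [9, 10, 11, 18, 19, 22, 24]
Union: [1, 7, 9, 10, 11, 12, 13, 16, 18, 19, 20, 21, 22, 24, 29]
|union| = 15

15


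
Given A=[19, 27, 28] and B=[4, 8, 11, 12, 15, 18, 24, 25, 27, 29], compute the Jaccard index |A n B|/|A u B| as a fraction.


A intersect B = [27]
|A intersect B| = 1
A union B = [4, 8, 11, 12, 15, 18, 19, 24, 25, 27, 28, 29]
|A union B| = 12
Jaccard = 1/12 = 1/12

1/12


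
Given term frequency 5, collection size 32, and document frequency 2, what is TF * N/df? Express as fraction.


TF * (N/df)
= 5 * (32/2)
= 5 * 16
= 80

80


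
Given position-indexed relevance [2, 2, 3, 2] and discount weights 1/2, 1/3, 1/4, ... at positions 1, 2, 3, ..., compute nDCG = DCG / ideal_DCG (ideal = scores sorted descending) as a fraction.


Position discount weights w_i = 1/(i+1) for i=1..4:
Weights = [1/2, 1/3, 1/4, 1/5]
Actual relevance: [2, 2, 3, 2]
DCG = 2/2 + 2/3 + 3/4 + 2/5 = 169/60
Ideal relevance (sorted desc): [3, 2, 2, 2]
Ideal DCG = 3/2 + 2/3 + 2/4 + 2/5 = 46/15
nDCG = DCG / ideal_DCG = 169/60 / 46/15 = 169/184

169/184


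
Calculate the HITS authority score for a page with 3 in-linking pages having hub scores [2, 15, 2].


Authority = sum of hub scores of in-linkers
In-link 1: hub score = 2
In-link 2: hub score = 15
In-link 3: hub score = 2
Authority = 2 + 15 + 2 = 19

19


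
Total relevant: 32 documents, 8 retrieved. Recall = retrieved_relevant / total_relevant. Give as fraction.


Recall = retrieved_relevant / total_relevant
= 8 / 32
= 8 / (8 + 24)
= 1/4

1/4


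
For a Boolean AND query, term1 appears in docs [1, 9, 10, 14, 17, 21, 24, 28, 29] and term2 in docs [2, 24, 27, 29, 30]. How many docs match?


Boolean AND: find intersection of posting lists
term1 docs: [1, 9, 10, 14, 17, 21, 24, 28, 29]
term2 docs: [2, 24, 27, 29, 30]
Intersection: [24, 29]
|intersection| = 2

2


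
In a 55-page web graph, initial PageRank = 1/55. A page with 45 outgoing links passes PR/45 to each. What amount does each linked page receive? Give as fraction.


Initial PR = 1/55 = 1/55
Outlinks = 45
Contribution per link = PR / outlinks
= 1/55 / 45
= 1/2475

1/2475


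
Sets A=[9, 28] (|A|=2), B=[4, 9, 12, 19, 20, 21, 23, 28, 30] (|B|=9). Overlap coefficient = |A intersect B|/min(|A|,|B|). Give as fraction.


A intersect B = [9, 28]
|A intersect B| = 2
min(|A|, |B|) = min(2, 9) = 2
Overlap = 2 / 2 = 1

1


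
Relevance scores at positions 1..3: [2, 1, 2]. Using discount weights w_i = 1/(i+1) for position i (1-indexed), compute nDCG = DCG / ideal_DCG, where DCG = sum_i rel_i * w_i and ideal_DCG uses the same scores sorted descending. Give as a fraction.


Position discount weights w_i = 1/(i+1) for i=1..3:
Weights = [1/2, 1/3, 1/4]
Actual relevance: [2, 1, 2]
DCG = 2/2 + 1/3 + 2/4 = 11/6
Ideal relevance (sorted desc): [2, 2, 1]
Ideal DCG = 2/2 + 2/3 + 1/4 = 23/12
nDCG = DCG / ideal_DCG = 11/6 / 23/12 = 22/23

22/23


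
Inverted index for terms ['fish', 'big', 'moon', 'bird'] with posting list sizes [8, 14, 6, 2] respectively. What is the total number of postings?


Summing posting list sizes:
'fish': 8 postings
'big': 14 postings
'moon': 6 postings
'bird': 2 postings
Total = 8 + 14 + 6 + 2 = 30

30


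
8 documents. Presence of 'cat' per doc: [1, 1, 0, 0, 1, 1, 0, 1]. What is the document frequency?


Checking each document for 'cat':
Doc 1: present
Doc 2: present
Doc 3: absent
Doc 4: absent
Doc 5: present
Doc 6: present
Doc 7: absent
Doc 8: present
df = sum of presences = 1 + 1 + 0 + 0 + 1 + 1 + 0 + 1 = 5

5


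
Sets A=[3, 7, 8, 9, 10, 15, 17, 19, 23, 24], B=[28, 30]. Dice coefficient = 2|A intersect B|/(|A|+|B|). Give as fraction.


A intersect B = []
|A intersect B| = 0
|A| = 10, |B| = 2
Dice = 2*0 / (10+2)
= 0 / 12 = 0

0


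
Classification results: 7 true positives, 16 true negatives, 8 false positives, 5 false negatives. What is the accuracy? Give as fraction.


Accuracy = (TP + TN) / (TP + TN + FP + FN)
TP + TN = 7 + 16 = 23
Total = 7 + 16 + 8 + 5 = 36
Accuracy = 23 / 36 = 23/36

23/36


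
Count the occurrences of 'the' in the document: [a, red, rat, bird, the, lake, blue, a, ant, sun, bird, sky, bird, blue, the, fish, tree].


Document has 17 words
Scanning for 'the':
Found at positions: [4, 14]
Count = 2

2


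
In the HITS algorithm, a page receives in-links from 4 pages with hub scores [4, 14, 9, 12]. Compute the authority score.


Authority = sum of hub scores of in-linkers
In-link 1: hub score = 4
In-link 2: hub score = 14
In-link 3: hub score = 9
In-link 4: hub score = 12
Authority = 4 + 14 + 9 + 12 = 39

39


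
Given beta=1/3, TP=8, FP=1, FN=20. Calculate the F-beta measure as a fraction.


P = TP/(TP+FP) = 8/9 = 8/9
R = TP/(TP+FN) = 8/28 = 2/7
beta^2 = 1/3^2 = 1/9
(1 + beta^2) = 10/9
Numerator = (1+beta^2)*P*R = 160/567
Denominator = beta^2*P + R = 8/81 + 2/7 = 218/567
F_beta = 80/109

80/109


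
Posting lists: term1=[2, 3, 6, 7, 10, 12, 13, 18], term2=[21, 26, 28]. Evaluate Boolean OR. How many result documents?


Boolean OR: find union of posting lists
term1 docs: [2, 3, 6, 7, 10, 12, 13, 18]
term2 docs: [21, 26, 28]
Union: [2, 3, 6, 7, 10, 12, 13, 18, 21, 26, 28]
|union| = 11

11


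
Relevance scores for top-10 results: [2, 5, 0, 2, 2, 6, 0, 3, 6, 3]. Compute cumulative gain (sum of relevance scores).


Cumulative Gain = sum of relevance scores
Position 1: rel=2, running sum=2
Position 2: rel=5, running sum=7
Position 3: rel=0, running sum=7
Position 4: rel=2, running sum=9
Position 5: rel=2, running sum=11
Position 6: rel=6, running sum=17
Position 7: rel=0, running sum=17
Position 8: rel=3, running sum=20
Position 9: rel=6, running sum=26
Position 10: rel=3, running sum=29
CG = 29

29


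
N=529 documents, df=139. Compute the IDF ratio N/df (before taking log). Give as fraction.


IDF ratio = N / df
= 529 / 139
= 529/139

529/139


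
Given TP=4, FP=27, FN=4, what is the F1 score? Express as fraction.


F1 = 2 * P * R / (P + R)
P = TP/(TP+FP) = 4/31 = 4/31
R = TP/(TP+FN) = 4/8 = 1/2
2 * P * R = 2 * 4/31 * 1/2 = 4/31
P + R = 4/31 + 1/2 = 39/62
F1 = 4/31 / 39/62 = 8/39

8/39


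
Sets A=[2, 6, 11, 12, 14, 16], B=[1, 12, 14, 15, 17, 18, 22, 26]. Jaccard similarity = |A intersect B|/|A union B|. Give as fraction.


A intersect B = [12, 14]
|A intersect B| = 2
A union B = [1, 2, 6, 11, 12, 14, 15, 16, 17, 18, 22, 26]
|A union B| = 12
Jaccard = 2/12 = 1/6

1/6


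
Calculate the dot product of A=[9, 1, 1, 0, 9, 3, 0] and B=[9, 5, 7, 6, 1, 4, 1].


Dot product = sum of element-wise products
A[0]*B[0] = 9*9 = 81
A[1]*B[1] = 1*5 = 5
A[2]*B[2] = 1*7 = 7
A[3]*B[3] = 0*6 = 0
A[4]*B[4] = 9*1 = 9
A[5]*B[5] = 3*4 = 12
A[6]*B[6] = 0*1 = 0
Sum = 81 + 5 + 7 + 0 + 9 + 12 + 0 = 114

114


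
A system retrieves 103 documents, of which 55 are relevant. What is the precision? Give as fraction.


Precision = relevant_retrieved / total_retrieved
= 55 / 103
= 55 / (55 + 48)
= 55/103

55/103


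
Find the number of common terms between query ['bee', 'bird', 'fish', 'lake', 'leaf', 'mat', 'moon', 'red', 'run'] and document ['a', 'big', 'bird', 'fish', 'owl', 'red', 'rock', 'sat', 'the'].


Query terms: ['bee', 'bird', 'fish', 'lake', 'leaf', 'mat', 'moon', 'red', 'run']
Document terms: ['a', 'big', 'bird', 'fish', 'owl', 'red', 'rock', 'sat', 'the']
Common terms: ['bird', 'fish', 'red']
Overlap count = 3

3


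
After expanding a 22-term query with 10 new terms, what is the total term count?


Original terms: 22
Expansion terms: 10
Total = 22 + 10 = 32

32


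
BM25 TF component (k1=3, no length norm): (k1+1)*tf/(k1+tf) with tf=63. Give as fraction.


BM25 TF component = (k1+1)*tf / (k1+tf)
k1 = 3, tf = 63
Numerator = (3+1)*63 = 252
Denominator = 3 + 63 = 66
= 252/66 = 42/11

42/11


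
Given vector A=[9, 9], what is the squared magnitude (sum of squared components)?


|A|^2 = sum of squared components
A[0]^2 = 9^2 = 81
A[1]^2 = 9^2 = 81
Sum = 81 + 81 = 162

162


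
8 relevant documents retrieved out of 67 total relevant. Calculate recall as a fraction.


Recall = retrieved_relevant / total_relevant
= 8 / 67
= 8 / (8 + 59)
= 8/67

8/67


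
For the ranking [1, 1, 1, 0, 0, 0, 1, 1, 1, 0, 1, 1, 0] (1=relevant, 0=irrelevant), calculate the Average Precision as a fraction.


Computing P@k for each relevant position:
Position 1: relevant, P@1 = 1/1 = 1
Position 2: relevant, P@2 = 2/2 = 1
Position 3: relevant, P@3 = 3/3 = 1
Position 4: not relevant
Position 5: not relevant
Position 6: not relevant
Position 7: relevant, P@7 = 4/7 = 4/7
Position 8: relevant, P@8 = 5/8 = 5/8
Position 9: relevant, P@9 = 6/9 = 2/3
Position 10: not relevant
Position 11: relevant, P@11 = 7/11 = 7/11
Position 12: relevant, P@12 = 8/12 = 2/3
Position 13: not relevant
Sum of P@k = 1 + 1 + 1 + 4/7 + 5/8 + 2/3 + 7/11 + 2/3 = 11395/1848
AP = 11395/1848 / 8 = 11395/14784

11395/14784


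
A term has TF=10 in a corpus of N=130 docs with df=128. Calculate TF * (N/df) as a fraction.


TF * (N/df)
= 10 * (130/128)
= 10 * 65/64
= 325/32

325/32


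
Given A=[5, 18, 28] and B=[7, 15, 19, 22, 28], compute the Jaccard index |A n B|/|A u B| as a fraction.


A intersect B = [28]
|A intersect B| = 1
A union B = [5, 7, 15, 18, 19, 22, 28]
|A union B| = 7
Jaccard = 1/7 = 1/7

1/7


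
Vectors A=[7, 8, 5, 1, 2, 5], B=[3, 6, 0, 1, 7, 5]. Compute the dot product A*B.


Dot product = sum of element-wise products
A[0]*B[0] = 7*3 = 21
A[1]*B[1] = 8*6 = 48
A[2]*B[2] = 5*0 = 0
A[3]*B[3] = 1*1 = 1
A[4]*B[4] = 2*7 = 14
A[5]*B[5] = 5*5 = 25
Sum = 21 + 48 + 0 + 1 + 14 + 25 = 109

109


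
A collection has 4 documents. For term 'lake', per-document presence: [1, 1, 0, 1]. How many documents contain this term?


Checking each document for 'lake':
Doc 1: present
Doc 2: present
Doc 3: absent
Doc 4: present
df = sum of presences = 1 + 1 + 0 + 1 = 3

3


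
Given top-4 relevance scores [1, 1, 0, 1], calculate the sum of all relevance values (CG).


Cumulative Gain = sum of relevance scores
Position 1: rel=1, running sum=1
Position 2: rel=1, running sum=2
Position 3: rel=0, running sum=2
Position 4: rel=1, running sum=3
CG = 3

3


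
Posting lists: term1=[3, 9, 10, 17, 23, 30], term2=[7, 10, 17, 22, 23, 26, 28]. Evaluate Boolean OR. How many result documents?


Boolean OR: find union of posting lists
term1 docs: [3, 9, 10, 17, 23, 30]
term2 docs: [7, 10, 17, 22, 23, 26, 28]
Union: [3, 7, 9, 10, 17, 22, 23, 26, 28, 30]
|union| = 10

10


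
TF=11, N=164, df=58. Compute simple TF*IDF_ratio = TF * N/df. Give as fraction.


TF * (N/df)
= 11 * (164/58)
= 11 * 82/29
= 902/29

902/29


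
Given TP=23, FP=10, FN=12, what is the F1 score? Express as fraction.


F1 = 2 * P * R / (P + R)
P = TP/(TP+FP) = 23/33 = 23/33
R = TP/(TP+FN) = 23/35 = 23/35
2 * P * R = 2 * 23/33 * 23/35 = 1058/1155
P + R = 23/33 + 23/35 = 1564/1155
F1 = 1058/1155 / 1564/1155 = 23/34

23/34


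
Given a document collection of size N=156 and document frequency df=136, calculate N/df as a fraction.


IDF ratio = N / df
= 156 / 136
= 39/34

39/34


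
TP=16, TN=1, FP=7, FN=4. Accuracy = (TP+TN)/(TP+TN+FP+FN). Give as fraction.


Accuracy = (TP + TN) / (TP + TN + FP + FN)
TP + TN = 16 + 1 = 17
Total = 16 + 1 + 7 + 4 = 28
Accuracy = 17 / 28 = 17/28

17/28


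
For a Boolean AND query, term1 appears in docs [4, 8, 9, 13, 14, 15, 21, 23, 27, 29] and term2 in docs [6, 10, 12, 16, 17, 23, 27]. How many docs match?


Boolean AND: find intersection of posting lists
term1 docs: [4, 8, 9, 13, 14, 15, 21, 23, 27, 29]
term2 docs: [6, 10, 12, 16, 17, 23, 27]
Intersection: [23, 27]
|intersection| = 2

2


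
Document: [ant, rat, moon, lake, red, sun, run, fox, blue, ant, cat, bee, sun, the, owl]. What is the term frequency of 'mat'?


Document has 15 words
Scanning for 'mat':
Term not found in document
Count = 0

0


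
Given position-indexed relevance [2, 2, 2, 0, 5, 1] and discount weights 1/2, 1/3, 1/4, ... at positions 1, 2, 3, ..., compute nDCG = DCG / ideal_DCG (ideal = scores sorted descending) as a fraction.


Position discount weights w_i = 1/(i+1) for i=1..6:
Weights = [1/2, 1/3, 1/4, 1/5, 1/6, 1/7]
Actual relevance: [2, 2, 2, 0, 5, 1]
DCG = 2/2 + 2/3 + 2/4 + 0/5 + 5/6 + 1/7 = 22/7
Ideal relevance (sorted desc): [5, 2, 2, 2, 1, 0]
Ideal DCG = 5/2 + 2/3 + 2/4 + 2/5 + 1/6 + 0/7 = 127/30
nDCG = DCG / ideal_DCG = 22/7 / 127/30 = 660/889

660/889


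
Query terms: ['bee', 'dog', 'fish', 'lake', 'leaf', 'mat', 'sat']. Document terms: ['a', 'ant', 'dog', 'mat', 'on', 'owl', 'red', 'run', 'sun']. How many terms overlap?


Query terms: ['bee', 'dog', 'fish', 'lake', 'leaf', 'mat', 'sat']
Document terms: ['a', 'ant', 'dog', 'mat', 'on', 'owl', 'red', 'run', 'sun']
Common terms: ['dog', 'mat']
Overlap count = 2

2


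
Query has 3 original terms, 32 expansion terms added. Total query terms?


Original terms: 3
Expansion terms: 32
Total = 3 + 32 = 35

35


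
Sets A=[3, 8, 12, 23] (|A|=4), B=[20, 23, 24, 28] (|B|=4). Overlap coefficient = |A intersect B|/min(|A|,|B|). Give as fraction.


A intersect B = [23]
|A intersect B| = 1
min(|A|, |B|) = min(4, 4) = 4
Overlap = 1 / 4 = 1/4

1/4


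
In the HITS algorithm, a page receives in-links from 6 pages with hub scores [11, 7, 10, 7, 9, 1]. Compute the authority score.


Authority = sum of hub scores of in-linkers
In-link 1: hub score = 11
In-link 2: hub score = 7
In-link 3: hub score = 10
In-link 4: hub score = 7
In-link 5: hub score = 9
In-link 6: hub score = 1
Authority = 11 + 7 + 10 + 7 + 9 + 1 = 45

45


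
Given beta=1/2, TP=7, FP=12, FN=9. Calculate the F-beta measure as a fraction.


P = TP/(TP+FP) = 7/19 = 7/19
R = TP/(TP+FN) = 7/16 = 7/16
beta^2 = 1/2^2 = 1/4
(1 + beta^2) = 5/4
Numerator = (1+beta^2)*P*R = 245/1216
Denominator = beta^2*P + R = 7/76 + 7/16 = 161/304
F_beta = 35/92

35/92


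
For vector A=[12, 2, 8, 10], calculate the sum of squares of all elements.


|A|^2 = sum of squared components
A[0]^2 = 12^2 = 144
A[1]^2 = 2^2 = 4
A[2]^2 = 8^2 = 64
A[3]^2 = 10^2 = 100
Sum = 144 + 4 + 64 + 100 = 312

312


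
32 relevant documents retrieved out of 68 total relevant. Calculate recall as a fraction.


Recall = retrieved_relevant / total_relevant
= 32 / 68
= 32 / (32 + 36)
= 8/17

8/17


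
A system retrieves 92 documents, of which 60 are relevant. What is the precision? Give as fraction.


Precision = relevant_retrieved / total_retrieved
= 60 / 92
= 60 / (60 + 32)
= 15/23

15/23


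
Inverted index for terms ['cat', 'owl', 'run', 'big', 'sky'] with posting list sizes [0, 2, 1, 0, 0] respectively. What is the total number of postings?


Summing posting list sizes:
'cat': 0 postings
'owl': 2 postings
'run': 1 postings
'big': 0 postings
'sky': 0 postings
Total = 0 + 2 + 1 + 0 + 0 = 3

3


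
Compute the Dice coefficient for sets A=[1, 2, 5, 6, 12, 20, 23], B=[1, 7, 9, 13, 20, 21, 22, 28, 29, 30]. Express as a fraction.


A intersect B = [1, 20]
|A intersect B| = 2
|A| = 7, |B| = 10
Dice = 2*2 / (7+10)
= 4 / 17 = 4/17

4/17


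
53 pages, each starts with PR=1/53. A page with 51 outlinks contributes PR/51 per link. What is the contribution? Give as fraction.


Initial PR = 1/53 = 1/53
Outlinks = 51
Contribution per link = PR / outlinks
= 1/53 / 51
= 1/2703

1/2703


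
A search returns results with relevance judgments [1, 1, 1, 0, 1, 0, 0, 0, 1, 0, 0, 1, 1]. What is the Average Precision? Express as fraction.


Computing P@k for each relevant position:
Position 1: relevant, P@1 = 1/1 = 1
Position 2: relevant, P@2 = 2/2 = 1
Position 3: relevant, P@3 = 3/3 = 1
Position 4: not relevant
Position 5: relevant, P@5 = 4/5 = 4/5
Position 6: not relevant
Position 7: not relevant
Position 8: not relevant
Position 9: relevant, P@9 = 5/9 = 5/9
Position 10: not relevant
Position 11: not relevant
Position 12: relevant, P@12 = 6/12 = 1/2
Position 13: relevant, P@13 = 7/13 = 7/13
Sum of P@k = 1 + 1 + 1 + 4/5 + 5/9 + 1/2 + 7/13 = 6311/1170
AP = 6311/1170 / 7 = 6311/8190

6311/8190


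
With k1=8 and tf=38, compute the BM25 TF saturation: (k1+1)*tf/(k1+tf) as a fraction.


BM25 TF component = (k1+1)*tf / (k1+tf)
k1 = 8, tf = 38
Numerator = (8+1)*38 = 342
Denominator = 8 + 38 = 46
= 342/46 = 171/23

171/23


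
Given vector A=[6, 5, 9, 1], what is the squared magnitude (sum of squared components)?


|A|^2 = sum of squared components
A[0]^2 = 6^2 = 36
A[1]^2 = 5^2 = 25
A[2]^2 = 9^2 = 81
A[3]^2 = 1^2 = 1
Sum = 36 + 25 + 81 + 1 = 143

143


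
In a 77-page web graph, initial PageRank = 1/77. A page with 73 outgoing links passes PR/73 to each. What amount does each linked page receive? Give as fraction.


Initial PR = 1/77 = 1/77
Outlinks = 73
Contribution per link = PR / outlinks
= 1/77 / 73
= 1/5621

1/5621


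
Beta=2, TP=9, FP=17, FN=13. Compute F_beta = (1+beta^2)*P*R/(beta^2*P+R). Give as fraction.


P = TP/(TP+FP) = 9/26 = 9/26
R = TP/(TP+FN) = 9/22 = 9/22
beta^2 = 2^2 = 4
(1 + beta^2) = 5
Numerator = (1+beta^2)*P*R = 405/572
Denominator = beta^2*P + R = 18/13 + 9/22 = 513/286
F_beta = 15/38

15/38


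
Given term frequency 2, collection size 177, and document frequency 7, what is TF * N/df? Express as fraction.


TF * (N/df)
= 2 * (177/7)
= 2 * 177/7
= 354/7

354/7


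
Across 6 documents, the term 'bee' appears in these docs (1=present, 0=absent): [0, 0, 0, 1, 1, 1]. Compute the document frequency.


Checking each document for 'bee':
Doc 1: absent
Doc 2: absent
Doc 3: absent
Doc 4: present
Doc 5: present
Doc 6: present
df = sum of presences = 0 + 0 + 0 + 1 + 1 + 1 = 3

3


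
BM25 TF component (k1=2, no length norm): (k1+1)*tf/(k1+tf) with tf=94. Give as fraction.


BM25 TF component = (k1+1)*tf / (k1+tf)
k1 = 2, tf = 94
Numerator = (2+1)*94 = 282
Denominator = 2 + 94 = 96
= 282/96 = 47/16

47/16


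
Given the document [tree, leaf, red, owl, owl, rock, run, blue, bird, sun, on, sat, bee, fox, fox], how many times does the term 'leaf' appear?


Document has 15 words
Scanning for 'leaf':
Found at positions: [1]
Count = 1

1


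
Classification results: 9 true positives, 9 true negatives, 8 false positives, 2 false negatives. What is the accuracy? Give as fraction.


Accuracy = (TP + TN) / (TP + TN + FP + FN)
TP + TN = 9 + 9 = 18
Total = 9 + 9 + 8 + 2 = 28
Accuracy = 18 / 28 = 9/14

9/14


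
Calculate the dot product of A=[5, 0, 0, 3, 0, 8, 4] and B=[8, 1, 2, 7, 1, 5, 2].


Dot product = sum of element-wise products
A[0]*B[0] = 5*8 = 40
A[1]*B[1] = 0*1 = 0
A[2]*B[2] = 0*2 = 0
A[3]*B[3] = 3*7 = 21
A[4]*B[4] = 0*1 = 0
A[5]*B[5] = 8*5 = 40
A[6]*B[6] = 4*2 = 8
Sum = 40 + 0 + 0 + 21 + 0 + 40 + 8 = 109

109


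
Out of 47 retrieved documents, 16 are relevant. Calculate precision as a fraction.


Precision = relevant_retrieved / total_retrieved
= 16 / 47
= 16 / (16 + 31)
= 16/47

16/47


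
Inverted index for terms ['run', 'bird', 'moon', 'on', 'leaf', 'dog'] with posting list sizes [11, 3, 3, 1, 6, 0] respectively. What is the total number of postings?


Summing posting list sizes:
'run': 11 postings
'bird': 3 postings
'moon': 3 postings
'on': 1 postings
'leaf': 6 postings
'dog': 0 postings
Total = 11 + 3 + 3 + 1 + 6 + 0 = 24

24


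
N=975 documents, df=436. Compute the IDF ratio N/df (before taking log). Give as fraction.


IDF ratio = N / df
= 975 / 436
= 975/436

975/436


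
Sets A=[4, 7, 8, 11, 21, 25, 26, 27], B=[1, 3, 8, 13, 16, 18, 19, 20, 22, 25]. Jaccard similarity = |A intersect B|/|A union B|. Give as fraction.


A intersect B = [8, 25]
|A intersect B| = 2
A union B = [1, 3, 4, 7, 8, 11, 13, 16, 18, 19, 20, 21, 22, 25, 26, 27]
|A union B| = 16
Jaccard = 2/16 = 1/8

1/8


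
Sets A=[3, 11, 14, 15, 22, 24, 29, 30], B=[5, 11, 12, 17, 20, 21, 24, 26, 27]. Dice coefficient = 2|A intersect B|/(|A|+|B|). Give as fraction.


A intersect B = [11, 24]
|A intersect B| = 2
|A| = 8, |B| = 9
Dice = 2*2 / (8+9)
= 4 / 17 = 4/17

4/17


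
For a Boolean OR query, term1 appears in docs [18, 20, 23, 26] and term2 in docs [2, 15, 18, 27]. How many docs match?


Boolean OR: find union of posting lists
term1 docs: [18, 20, 23, 26]
term2 docs: [2, 15, 18, 27]
Union: [2, 15, 18, 20, 23, 26, 27]
|union| = 7

7


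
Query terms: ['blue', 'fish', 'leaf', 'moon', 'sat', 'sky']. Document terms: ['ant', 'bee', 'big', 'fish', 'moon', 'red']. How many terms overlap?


Query terms: ['blue', 'fish', 'leaf', 'moon', 'sat', 'sky']
Document terms: ['ant', 'bee', 'big', 'fish', 'moon', 'red']
Common terms: ['fish', 'moon']
Overlap count = 2

2


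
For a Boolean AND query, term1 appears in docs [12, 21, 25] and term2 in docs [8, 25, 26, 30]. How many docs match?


Boolean AND: find intersection of posting lists
term1 docs: [12, 21, 25]
term2 docs: [8, 25, 26, 30]
Intersection: [25]
|intersection| = 1

1


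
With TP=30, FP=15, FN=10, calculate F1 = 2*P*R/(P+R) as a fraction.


F1 = 2 * P * R / (P + R)
P = TP/(TP+FP) = 30/45 = 2/3
R = TP/(TP+FN) = 30/40 = 3/4
2 * P * R = 2 * 2/3 * 3/4 = 1
P + R = 2/3 + 3/4 = 17/12
F1 = 1 / 17/12 = 12/17

12/17


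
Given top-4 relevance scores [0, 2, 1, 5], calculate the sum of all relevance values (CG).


Cumulative Gain = sum of relevance scores
Position 1: rel=0, running sum=0
Position 2: rel=2, running sum=2
Position 3: rel=1, running sum=3
Position 4: rel=5, running sum=8
CG = 8

8


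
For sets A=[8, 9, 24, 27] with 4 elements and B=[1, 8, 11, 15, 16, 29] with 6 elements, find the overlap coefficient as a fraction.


A intersect B = [8]
|A intersect B| = 1
min(|A|, |B|) = min(4, 6) = 4
Overlap = 1 / 4 = 1/4

1/4


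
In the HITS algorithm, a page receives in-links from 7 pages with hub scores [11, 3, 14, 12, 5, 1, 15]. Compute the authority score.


Authority = sum of hub scores of in-linkers
In-link 1: hub score = 11
In-link 2: hub score = 3
In-link 3: hub score = 14
In-link 4: hub score = 12
In-link 5: hub score = 5
In-link 6: hub score = 1
In-link 7: hub score = 15
Authority = 11 + 3 + 14 + 12 + 5 + 1 + 15 = 61

61


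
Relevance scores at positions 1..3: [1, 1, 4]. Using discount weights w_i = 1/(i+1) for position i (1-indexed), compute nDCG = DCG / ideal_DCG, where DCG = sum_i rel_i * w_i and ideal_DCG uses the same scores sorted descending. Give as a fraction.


Position discount weights w_i = 1/(i+1) for i=1..3:
Weights = [1/2, 1/3, 1/4]
Actual relevance: [1, 1, 4]
DCG = 1/2 + 1/3 + 4/4 = 11/6
Ideal relevance (sorted desc): [4, 1, 1]
Ideal DCG = 4/2 + 1/3 + 1/4 = 31/12
nDCG = DCG / ideal_DCG = 11/6 / 31/12 = 22/31

22/31


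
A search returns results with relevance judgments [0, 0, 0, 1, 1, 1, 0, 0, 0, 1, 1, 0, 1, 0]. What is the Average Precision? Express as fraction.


Computing P@k for each relevant position:
Position 1: not relevant
Position 2: not relevant
Position 3: not relevant
Position 4: relevant, P@4 = 1/4 = 1/4
Position 5: relevant, P@5 = 2/5 = 2/5
Position 6: relevant, P@6 = 3/6 = 1/2
Position 7: not relevant
Position 8: not relevant
Position 9: not relevant
Position 10: relevant, P@10 = 4/10 = 2/5
Position 11: relevant, P@11 = 5/11 = 5/11
Position 12: not relevant
Position 13: relevant, P@13 = 6/13 = 6/13
Position 14: not relevant
Sum of P@k = 1/4 + 2/5 + 1/2 + 2/5 + 5/11 + 6/13 = 7053/2860
AP = 7053/2860 / 6 = 2351/5720

2351/5720


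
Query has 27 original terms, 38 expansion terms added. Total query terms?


Original terms: 27
Expansion terms: 38
Total = 27 + 38 = 65

65


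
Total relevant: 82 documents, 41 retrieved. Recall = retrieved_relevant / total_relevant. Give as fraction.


Recall = retrieved_relevant / total_relevant
= 41 / 82
= 41 / (41 + 41)
= 1/2

1/2


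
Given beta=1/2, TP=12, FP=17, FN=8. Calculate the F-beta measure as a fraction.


P = TP/(TP+FP) = 12/29 = 12/29
R = TP/(TP+FN) = 12/20 = 3/5
beta^2 = 1/2^2 = 1/4
(1 + beta^2) = 5/4
Numerator = (1+beta^2)*P*R = 9/29
Denominator = beta^2*P + R = 3/29 + 3/5 = 102/145
F_beta = 15/34

15/34


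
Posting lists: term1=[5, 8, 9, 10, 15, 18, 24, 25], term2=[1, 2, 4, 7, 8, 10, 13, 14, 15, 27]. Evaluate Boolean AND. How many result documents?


Boolean AND: find intersection of posting lists
term1 docs: [5, 8, 9, 10, 15, 18, 24, 25]
term2 docs: [1, 2, 4, 7, 8, 10, 13, 14, 15, 27]
Intersection: [8, 10, 15]
|intersection| = 3

3


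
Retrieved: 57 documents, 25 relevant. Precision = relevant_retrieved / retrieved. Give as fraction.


Precision = relevant_retrieved / total_retrieved
= 25 / 57
= 25 / (25 + 32)
= 25/57

25/57


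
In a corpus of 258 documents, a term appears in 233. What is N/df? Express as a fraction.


IDF ratio = N / df
= 258 / 233
= 258/233

258/233


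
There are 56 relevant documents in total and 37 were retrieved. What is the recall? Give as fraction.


Recall = retrieved_relevant / total_relevant
= 37 / 56
= 37 / (37 + 19)
= 37/56

37/56


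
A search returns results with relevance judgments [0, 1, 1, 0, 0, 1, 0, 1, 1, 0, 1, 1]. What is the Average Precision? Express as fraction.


Computing P@k for each relevant position:
Position 1: not relevant
Position 2: relevant, P@2 = 1/2 = 1/2
Position 3: relevant, P@3 = 2/3 = 2/3
Position 4: not relevant
Position 5: not relevant
Position 6: relevant, P@6 = 3/6 = 1/2
Position 7: not relevant
Position 8: relevant, P@8 = 4/8 = 1/2
Position 9: relevant, P@9 = 5/9 = 5/9
Position 10: not relevant
Position 11: relevant, P@11 = 6/11 = 6/11
Position 12: relevant, P@12 = 7/12 = 7/12
Sum of P@k = 1/2 + 2/3 + 1/2 + 1/2 + 5/9 + 6/11 + 7/12 = 1525/396
AP = 1525/396 / 7 = 1525/2772

1525/2772


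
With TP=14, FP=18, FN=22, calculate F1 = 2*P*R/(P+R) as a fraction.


F1 = 2 * P * R / (P + R)
P = TP/(TP+FP) = 14/32 = 7/16
R = TP/(TP+FN) = 14/36 = 7/18
2 * P * R = 2 * 7/16 * 7/18 = 49/144
P + R = 7/16 + 7/18 = 119/144
F1 = 49/144 / 119/144 = 7/17

7/17


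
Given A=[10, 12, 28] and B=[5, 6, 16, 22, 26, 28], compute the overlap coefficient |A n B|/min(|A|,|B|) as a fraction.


A intersect B = [28]
|A intersect B| = 1
min(|A|, |B|) = min(3, 6) = 3
Overlap = 1 / 3 = 1/3

1/3


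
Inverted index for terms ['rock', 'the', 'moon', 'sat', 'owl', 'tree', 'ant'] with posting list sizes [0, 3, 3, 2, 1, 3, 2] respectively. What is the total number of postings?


Summing posting list sizes:
'rock': 0 postings
'the': 3 postings
'moon': 3 postings
'sat': 2 postings
'owl': 1 postings
'tree': 3 postings
'ant': 2 postings
Total = 0 + 3 + 3 + 2 + 1 + 3 + 2 = 14

14


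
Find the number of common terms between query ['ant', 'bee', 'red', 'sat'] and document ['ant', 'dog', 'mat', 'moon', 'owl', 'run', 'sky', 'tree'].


Query terms: ['ant', 'bee', 'red', 'sat']
Document terms: ['ant', 'dog', 'mat', 'moon', 'owl', 'run', 'sky', 'tree']
Common terms: ['ant']
Overlap count = 1

1


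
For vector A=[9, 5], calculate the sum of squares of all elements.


|A|^2 = sum of squared components
A[0]^2 = 9^2 = 81
A[1]^2 = 5^2 = 25
Sum = 81 + 25 = 106

106


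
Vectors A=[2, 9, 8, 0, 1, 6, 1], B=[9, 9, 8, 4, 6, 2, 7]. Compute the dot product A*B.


Dot product = sum of element-wise products
A[0]*B[0] = 2*9 = 18
A[1]*B[1] = 9*9 = 81
A[2]*B[2] = 8*8 = 64
A[3]*B[3] = 0*4 = 0
A[4]*B[4] = 1*6 = 6
A[5]*B[5] = 6*2 = 12
A[6]*B[6] = 1*7 = 7
Sum = 18 + 81 + 64 + 0 + 6 + 12 + 7 = 188

188


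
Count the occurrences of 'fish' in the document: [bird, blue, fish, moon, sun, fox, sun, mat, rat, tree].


Document has 10 words
Scanning for 'fish':
Found at positions: [2]
Count = 1

1


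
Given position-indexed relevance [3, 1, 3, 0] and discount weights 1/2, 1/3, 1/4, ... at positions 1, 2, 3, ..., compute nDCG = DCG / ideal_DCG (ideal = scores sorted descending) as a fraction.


Position discount weights w_i = 1/(i+1) for i=1..4:
Weights = [1/2, 1/3, 1/4, 1/5]
Actual relevance: [3, 1, 3, 0]
DCG = 3/2 + 1/3 + 3/4 + 0/5 = 31/12
Ideal relevance (sorted desc): [3, 3, 1, 0]
Ideal DCG = 3/2 + 3/3 + 1/4 + 0/5 = 11/4
nDCG = DCG / ideal_DCG = 31/12 / 11/4 = 31/33

31/33


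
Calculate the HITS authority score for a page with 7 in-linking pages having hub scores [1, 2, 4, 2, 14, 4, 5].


Authority = sum of hub scores of in-linkers
In-link 1: hub score = 1
In-link 2: hub score = 2
In-link 3: hub score = 4
In-link 4: hub score = 2
In-link 5: hub score = 14
In-link 6: hub score = 4
In-link 7: hub score = 5
Authority = 1 + 2 + 4 + 2 + 14 + 4 + 5 = 32

32


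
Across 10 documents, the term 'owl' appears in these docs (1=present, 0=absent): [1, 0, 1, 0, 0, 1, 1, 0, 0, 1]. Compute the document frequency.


Checking each document for 'owl':
Doc 1: present
Doc 2: absent
Doc 3: present
Doc 4: absent
Doc 5: absent
Doc 6: present
Doc 7: present
Doc 8: absent
Doc 9: absent
Doc 10: present
df = sum of presences = 1 + 0 + 1 + 0 + 0 + 1 + 1 + 0 + 0 + 1 = 5

5


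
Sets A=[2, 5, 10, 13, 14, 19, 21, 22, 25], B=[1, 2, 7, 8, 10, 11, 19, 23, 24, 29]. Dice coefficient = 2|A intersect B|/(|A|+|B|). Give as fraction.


A intersect B = [2, 10, 19]
|A intersect B| = 3
|A| = 9, |B| = 10
Dice = 2*3 / (9+10)
= 6 / 19 = 6/19

6/19


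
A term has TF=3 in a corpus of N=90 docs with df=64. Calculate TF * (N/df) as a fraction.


TF * (N/df)
= 3 * (90/64)
= 3 * 45/32
= 135/32

135/32


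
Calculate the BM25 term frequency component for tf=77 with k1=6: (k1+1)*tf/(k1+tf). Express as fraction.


BM25 TF component = (k1+1)*tf / (k1+tf)
k1 = 6, tf = 77
Numerator = (6+1)*77 = 539
Denominator = 6 + 77 = 83
= 539/83 = 539/83

539/83


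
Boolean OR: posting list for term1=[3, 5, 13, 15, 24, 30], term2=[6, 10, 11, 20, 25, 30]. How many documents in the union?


Boolean OR: find union of posting lists
term1 docs: [3, 5, 13, 15, 24, 30]
term2 docs: [6, 10, 11, 20, 25, 30]
Union: [3, 5, 6, 10, 11, 13, 15, 20, 24, 25, 30]
|union| = 11

11


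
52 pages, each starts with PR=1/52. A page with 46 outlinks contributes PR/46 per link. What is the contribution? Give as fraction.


Initial PR = 1/52 = 1/52
Outlinks = 46
Contribution per link = PR / outlinks
= 1/52 / 46
= 1/2392

1/2392


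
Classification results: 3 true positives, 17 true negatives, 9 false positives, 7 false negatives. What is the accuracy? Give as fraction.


Accuracy = (TP + TN) / (TP + TN + FP + FN)
TP + TN = 3 + 17 = 20
Total = 3 + 17 + 9 + 7 = 36
Accuracy = 20 / 36 = 5/9

5/9


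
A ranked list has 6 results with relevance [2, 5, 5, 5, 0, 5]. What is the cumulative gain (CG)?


Cumulative Gain = sum of relevance scores
Position 1: rel=2, running sum=2
Position 2: rel=5, running sum=7
Position 3: rel=5, running sum=12
Position 4: rel=5, running sum=17
Position 5: rel=0, running sum=17
Position 6: rel=5, running sum=22
CG = 22

22


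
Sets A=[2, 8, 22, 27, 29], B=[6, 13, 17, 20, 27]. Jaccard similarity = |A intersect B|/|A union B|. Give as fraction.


A intersect B = [27]
|A intersect B| = 1
A union B = [2, 6, 8, 13, 17, 20, 22, 27, 29]
|A union B| = 9
Jaccard = 1/9 = 1/9

1/9


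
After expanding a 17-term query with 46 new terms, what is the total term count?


Original terms: 17
Expansion terms: 46
Total = 17 + 46 = 63

63


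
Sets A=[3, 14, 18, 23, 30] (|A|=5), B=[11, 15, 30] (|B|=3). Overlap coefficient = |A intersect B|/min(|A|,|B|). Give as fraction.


A intersect B = [30]
|A intersect B| = 1
min(|A|, |B|) = min(5, 3) = 3
Overlap = 1 / 3 = 1/3

1/3


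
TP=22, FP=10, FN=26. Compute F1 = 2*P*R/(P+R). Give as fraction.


F1 = 2 * P * R / (P + R)
P = TP/(TP+FP) = 22/32 = 11/16
R = TP/(TP+FN) = 22/48 = 11/24
2 * P * R = 2 * 11/16 * 11/24 = 121/192
P + R = 11/16 + 11/24 = 55/48
F1 = 121/192 / 55/48 = 11/20

11/20


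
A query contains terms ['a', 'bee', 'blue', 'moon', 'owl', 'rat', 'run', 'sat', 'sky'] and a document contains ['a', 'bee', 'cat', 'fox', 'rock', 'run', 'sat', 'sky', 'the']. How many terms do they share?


Query terms: ['a', 'bee', 'blue', 'moon', 'owl', 'rat', 'run', 'sat', 'sky']
Document terms: ['a', 'bee', 'cat', 'fox', 'rock', 'run', 'sat', 'sky', 'the']
Common terms: ['a', 'bee', 'run', 'sat', 'sky']
Overlap count = 5

5


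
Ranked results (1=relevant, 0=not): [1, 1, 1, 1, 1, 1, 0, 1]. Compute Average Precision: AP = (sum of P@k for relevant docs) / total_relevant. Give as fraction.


Computing P@k for each relevant position:
Position 1: relevant, P@1 = 1/1 = 1
Position 2: relevant, P@2 = 2/2 = 1
Position 3: relevant, P@3 = 3/3 = 1
Position 4: relevant, P@4 = 4/4 = 1
Position 5: relevant, P@5 = 5/5 = 1
Position 6: relevant, P@6 = 6/6 = 1
Position 7: not relevant
Position 8: relevant, P@8 = 7/8 = 7/8
Sum of P@k = 1 + 1 + 1 + 1 + 1 + 1 + 7/8 = 55/8
AP = 55/8 / 7 = 55/56

55/56


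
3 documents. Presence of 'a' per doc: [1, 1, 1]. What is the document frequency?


Checking each document for 'a':
Doc 1: present
Doc 2: present
Doc 3: present
df = sum of presences = 1 + 1 + 1 = 3

3


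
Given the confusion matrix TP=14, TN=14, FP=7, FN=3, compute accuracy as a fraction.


Accuracy = (TP + TN) / (TP + TN + FP + FN)
TP + TN = 14 + 14 = 28
Total = 14 + 14 + 7 + 3 = 38
Accuracy = 28 / 38 = 14/19

14/19


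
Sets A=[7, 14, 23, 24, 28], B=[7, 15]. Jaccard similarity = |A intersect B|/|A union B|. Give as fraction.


A intersect B = [7]
|A intersect B| = 1
A union B = [7, 14, 15, 23, 24, 28]
|A union B| = 6
Jaccard = 1/6 = 1/6

1/6


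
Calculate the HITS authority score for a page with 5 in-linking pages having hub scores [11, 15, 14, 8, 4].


Authority = sum of hub scores of in-linkers
In-link 1: hub score = 11
In-link 2: hub score = 15
In-link 3: hub score = 14
In-link 4: hub score = 8
In-link 5: hub score = 4
Authority = 11 + 15 + 14 + 8 + 4 = 52

52


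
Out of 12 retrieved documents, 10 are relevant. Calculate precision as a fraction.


Precision = relevant_retrieved / total_retrieved
= 10 / 12
= 10 / (10 + 2)
= 5/6

5/6


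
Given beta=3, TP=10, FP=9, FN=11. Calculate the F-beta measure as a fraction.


P = TP/(TP+FP) = 10/19 = 10/19
R = TP/(TP+FN) = 10/21 = 10/21
beta^2 = 3^2 = 9
(1 + beta^2) = 10
Numerator = (1+beta^2)*P*R = 1000/399
Denominator = beta^2*P + R = 90/19 + 10/21 = 2080/399
F_beta = 25/52

25/52


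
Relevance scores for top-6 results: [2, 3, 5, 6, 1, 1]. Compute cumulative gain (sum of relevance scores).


Cumulative Gain = sum of relevance scores
Position 1: rel=2, running sum=2
Position 2: rel=3, running sum=5
Position 3: rel=5, running sum=10
Position 4: rel=6, running sum=16
Position 5: rel=1, running sum=17
Position 6: rel=1, running sum=18
CG = 18

18


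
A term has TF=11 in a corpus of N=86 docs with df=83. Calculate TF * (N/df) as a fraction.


TF * (N/df)
= 11 * (86/83)
= 11 * 86/83
= 946/83

946/83


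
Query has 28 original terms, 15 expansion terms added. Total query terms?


Original terms: 28
Expansion terms: 15
Total = 28 + 15 = 43

43


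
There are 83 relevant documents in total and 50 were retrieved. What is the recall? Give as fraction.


Recall = retrieved_relevant / total_relevant
= 50 / 83
= 50 / (50 + 33)
= 50/83

50/83


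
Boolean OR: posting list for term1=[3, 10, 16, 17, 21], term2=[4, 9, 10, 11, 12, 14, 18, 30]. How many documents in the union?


Boolean OR: find union of posting lists
term1 docs: [3, 10, 16, 17, 21]
term2 docs: [4, 9, 10, 11, 12, 14, 18, 30]
Union: [3, 4, 9, 10, 11, 12, 14, 16, 17, 18, 21, 30]
|union| = 12

12


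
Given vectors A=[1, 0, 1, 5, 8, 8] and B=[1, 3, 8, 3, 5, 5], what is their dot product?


Dot product = sum of element-wise products
A[0]*B[0] = 1*1 = 1
A[1]*B[1] = 0*3 = 0
A[2]*B[2] = 1*8 = 8
A[3]*B[3] = 5*3 = 15
A[4]*B[4] = 8*5 = 40
A[5]*B[5] = 8*5 = 40
Sum = 1 + 0 + 8 + 15 + 40 + 40 = 104

104


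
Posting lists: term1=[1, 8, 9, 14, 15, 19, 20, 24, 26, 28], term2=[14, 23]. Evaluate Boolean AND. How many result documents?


Boolean AND: find intersection of posting lists
term1 docs: [1, 8, 9, 14, 15, 19, 20, 24, 26, 28]
term2 docs: [14, 23]
Intersection: [14]
|intersection| = 1

1
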